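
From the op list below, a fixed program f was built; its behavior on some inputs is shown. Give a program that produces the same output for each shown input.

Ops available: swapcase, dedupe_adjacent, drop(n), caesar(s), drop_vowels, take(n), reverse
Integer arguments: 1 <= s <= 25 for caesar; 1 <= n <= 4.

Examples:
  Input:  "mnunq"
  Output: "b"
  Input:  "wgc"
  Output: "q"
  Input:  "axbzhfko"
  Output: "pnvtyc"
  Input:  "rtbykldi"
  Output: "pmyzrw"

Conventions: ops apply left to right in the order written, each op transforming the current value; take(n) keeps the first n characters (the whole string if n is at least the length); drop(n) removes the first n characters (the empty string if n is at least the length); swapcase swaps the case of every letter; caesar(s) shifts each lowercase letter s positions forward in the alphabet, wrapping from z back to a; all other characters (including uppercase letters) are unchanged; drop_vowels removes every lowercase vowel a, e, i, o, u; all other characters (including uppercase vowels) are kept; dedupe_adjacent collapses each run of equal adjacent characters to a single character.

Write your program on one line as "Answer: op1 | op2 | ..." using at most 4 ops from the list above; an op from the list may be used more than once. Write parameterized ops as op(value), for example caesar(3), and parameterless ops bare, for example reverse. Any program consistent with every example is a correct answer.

caesar(14) | drop(2) | drop_vowels

Check, running the answer program on each example:
  "mnunq" -> "abibe" -> "ibe" -> "b"
  "wgc" -> "kuq" -> "q" -> "q"
  "axbzhfko" -> "olpnvtyc" -> "pnvtyc" -> "pnvtyc"
  "rtbykldi" -> "fhpmyzrw" -> "pmyzrw" -> "pmyzrw"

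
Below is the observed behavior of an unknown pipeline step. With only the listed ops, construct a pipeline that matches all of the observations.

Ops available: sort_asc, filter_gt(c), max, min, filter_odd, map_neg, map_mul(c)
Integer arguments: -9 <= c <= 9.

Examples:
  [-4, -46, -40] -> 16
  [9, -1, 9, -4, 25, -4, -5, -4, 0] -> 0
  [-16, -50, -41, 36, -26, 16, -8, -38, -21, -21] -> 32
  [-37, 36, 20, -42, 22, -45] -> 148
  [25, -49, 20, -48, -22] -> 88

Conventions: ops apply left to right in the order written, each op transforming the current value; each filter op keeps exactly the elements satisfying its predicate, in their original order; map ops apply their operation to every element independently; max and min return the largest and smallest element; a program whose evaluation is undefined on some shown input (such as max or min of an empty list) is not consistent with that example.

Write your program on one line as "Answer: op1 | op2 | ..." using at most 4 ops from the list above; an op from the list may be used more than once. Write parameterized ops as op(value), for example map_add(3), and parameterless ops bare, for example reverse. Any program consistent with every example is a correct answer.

map_mul(-4) | sort_asc | filter_gt(-2) | min

Check, running the answer program on each example:
  [-4, -46, -40] -> [16, 184, 160] -> [16, 160, 184] -> [16, 160, 184] -> 16
  [9, -1, 9, -4, 25, -4, -5, -4, 0] -> [-36, 4, -36, 16, -100, 16, 20, 16, 0] -> [-100, -36, -36, 0, 4, 16, 16, 16, 20] -> [0, 4, 16, 16, 16, 20] -> 0
  [-16, -50, -41, 36, -26, 16, -8, -38, -21, -21] -> [64, 200, 164, -144, 104, -64, 32, 152, 84, 84] -> [-144, -64, 32, 64, 84, 84, 104, 152, 164, 200] -> [32, 64, 84, 84, 104, 152, 164, 200] -> 32
  [-37, 36, 20, -42, 22, -45] -> [148, -144, -80, 168, -88, 180] -> [-144, -88, -80, 148, 168, 180] -> [148, 168, 180] -> 148
  [25, -49, 20, -48, -22] -> [-100, 196, -80, 192, 88] -> [-100, -80, 88, 192, 196] -> [88, 192, 196] -> 88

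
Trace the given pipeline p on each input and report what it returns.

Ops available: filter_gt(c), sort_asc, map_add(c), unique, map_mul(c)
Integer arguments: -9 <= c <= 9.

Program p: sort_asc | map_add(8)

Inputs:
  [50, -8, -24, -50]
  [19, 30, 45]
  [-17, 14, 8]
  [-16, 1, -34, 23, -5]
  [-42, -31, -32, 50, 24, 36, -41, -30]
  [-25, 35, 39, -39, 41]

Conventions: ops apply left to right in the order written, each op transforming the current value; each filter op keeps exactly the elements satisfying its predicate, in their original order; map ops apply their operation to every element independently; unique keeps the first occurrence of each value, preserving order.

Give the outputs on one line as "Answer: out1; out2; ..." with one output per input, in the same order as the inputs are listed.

Execution, op by op:
  [50, -8, -24, -50] -> [-50, -24, -8, 50] -> [-42, -16, 0, 58]
  [19, 30, 45] -> [19, 30, 45] -> [27, 38, 53]
  [-17, 14, 8] -> [-17, 8, 14] -> [-9, 16, 22]
  [-16, 1, -34, 23, -5] -> [-34, -16, -5, 1, 23] -> [-26, -8, 3, 9, 31]
  [-42, -31, -32, 50, 24, 36, -41, -30] -> [-42, -41, -32, -31, -30, 24, 36, 50] -> [-34, -33, -24, -23, -22, 32, 44, 58]
  [-25, 35, 39, -39, 41] -> [-39, -25, 35, 39, 41] -> [-31, -17, 43, 47, 49]

[-42, -16, 0, 58]; [27, 38, 53]; [-9, 16, 22]; [-26, -8, 3, 9, 31]; [-34, -33, -24, -23, -22, 32, 44, 58]; [-31, -17, 43, 47, 49]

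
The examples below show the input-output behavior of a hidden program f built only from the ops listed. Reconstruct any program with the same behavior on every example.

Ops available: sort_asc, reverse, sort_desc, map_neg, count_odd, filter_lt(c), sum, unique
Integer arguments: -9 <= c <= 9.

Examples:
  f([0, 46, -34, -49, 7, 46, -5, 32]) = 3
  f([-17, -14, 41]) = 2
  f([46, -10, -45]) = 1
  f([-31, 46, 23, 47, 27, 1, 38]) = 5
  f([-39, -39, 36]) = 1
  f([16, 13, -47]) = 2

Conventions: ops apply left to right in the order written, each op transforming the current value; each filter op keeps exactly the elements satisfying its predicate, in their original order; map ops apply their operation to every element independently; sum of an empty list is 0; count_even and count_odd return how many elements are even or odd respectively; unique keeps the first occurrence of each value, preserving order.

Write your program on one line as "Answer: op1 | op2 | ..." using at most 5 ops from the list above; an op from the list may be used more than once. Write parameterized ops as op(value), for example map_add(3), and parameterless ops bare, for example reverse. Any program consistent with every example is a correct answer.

reverse | map_neg | unique | sort_desc | count_odd

Check, running the answer program on each example:
  [0, 46, -34, -49, 7, 46, -5, 32] -> [32, -5, 46, 7, -49, -34, 46, 0] -> [-32, 5, -46, -7, 49, 34, -46, 0] -> [-32, 5, -46, -7, 49, 34, 0] -> [49, 34, 5, 0, -7, -32, -46] -> 3
  [-17, -14, 41] -> [41, -14, -17] -> [-41, 14, 17] -> [-41, 14, 17] -> [17, 14, -41] -> 2
  [46, -10, -45] -> [-45, -10, 46] -> [45, 10, -46] -> [45, 10, -46] -> [45, 10, -46] -> 1
  [-31, 46, 23, 47, 27, 1, 38] -> [38, 1, 27, 47, 23, 46, -31] -> [-38, -1, -27, -47, -23, -46, 31] -> [-38, -1, -27, -47, -23, -46, 31] -> [31, -1, -23, -27, -38, -46, -47] -> 5
  [-39, -39, 36] -> [36, -39, -39] -> [-36, 39, 39] -> [-36, 39] -> [39, -36] -> 1
  [16, 13, -47] -> [-47, 13, 16] -> [47, -13, -16] -> [47, -13, -16] -> [47, -13, -16] -> 2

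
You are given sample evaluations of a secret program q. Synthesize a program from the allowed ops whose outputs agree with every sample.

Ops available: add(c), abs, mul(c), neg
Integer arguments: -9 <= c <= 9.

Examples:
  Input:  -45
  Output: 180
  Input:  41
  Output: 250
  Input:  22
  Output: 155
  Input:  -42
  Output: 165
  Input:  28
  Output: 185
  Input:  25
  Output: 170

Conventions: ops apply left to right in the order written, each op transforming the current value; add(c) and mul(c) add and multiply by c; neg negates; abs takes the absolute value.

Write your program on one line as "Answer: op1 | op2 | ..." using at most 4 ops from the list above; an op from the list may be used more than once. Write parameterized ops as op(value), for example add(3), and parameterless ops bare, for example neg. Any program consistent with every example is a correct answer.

add(9) | mul(-5) | abs

Check, running the answer program on each example:
  -45 -> -36 -> 180 -> 180
  41 -> 50 -> -250 -> 250
  22 -> 31 -> -155 -> 155
  -42 -> -33 -> 165 -> 165
  28 -> 37 -> -185 -> 185
  25 -> 34 -> -170 -> 170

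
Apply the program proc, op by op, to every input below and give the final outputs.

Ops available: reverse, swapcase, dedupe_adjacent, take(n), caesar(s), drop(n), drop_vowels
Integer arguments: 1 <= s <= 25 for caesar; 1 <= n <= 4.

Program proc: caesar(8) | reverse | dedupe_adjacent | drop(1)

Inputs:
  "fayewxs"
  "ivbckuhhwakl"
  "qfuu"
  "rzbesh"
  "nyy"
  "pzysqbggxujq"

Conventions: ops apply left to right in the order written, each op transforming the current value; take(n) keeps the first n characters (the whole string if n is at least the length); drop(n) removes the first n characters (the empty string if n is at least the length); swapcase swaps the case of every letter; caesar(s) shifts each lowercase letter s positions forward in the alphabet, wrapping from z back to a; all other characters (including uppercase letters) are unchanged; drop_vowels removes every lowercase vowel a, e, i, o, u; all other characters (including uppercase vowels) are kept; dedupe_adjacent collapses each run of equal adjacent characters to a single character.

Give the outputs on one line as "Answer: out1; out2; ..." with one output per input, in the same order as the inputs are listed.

"femgin"; "siepcskjdq"; "ny"; "amjhz"; "v"; "rcfojyaghx"

Execution, op by op:
  "fayewxs" -> "nigmefa" -> "afemgin" -> "afemgin" -> "femgin"
  "ivbckuhhwakl" -> "qdjkscppeist" -> "tsieppcskjdq" -> "tsiepcskjdq" -> "siepcskjdq"
  "qfuu" -> "yncc" -> "ccny" -> "cny" -> "ny"
  "rzbesh" -> "zhjmap" -> "pamjhz" -> "pamjhz" -> "amjhz"
  "nyy" -> "vgg" -> "ggv" -> "gv" -> "v"
  "pzysqbggxujq" -> "xhgayjoofcry" -> "yrcfoojyaghx" -> "yrcfojyaghx" -> "rcfojyaghx"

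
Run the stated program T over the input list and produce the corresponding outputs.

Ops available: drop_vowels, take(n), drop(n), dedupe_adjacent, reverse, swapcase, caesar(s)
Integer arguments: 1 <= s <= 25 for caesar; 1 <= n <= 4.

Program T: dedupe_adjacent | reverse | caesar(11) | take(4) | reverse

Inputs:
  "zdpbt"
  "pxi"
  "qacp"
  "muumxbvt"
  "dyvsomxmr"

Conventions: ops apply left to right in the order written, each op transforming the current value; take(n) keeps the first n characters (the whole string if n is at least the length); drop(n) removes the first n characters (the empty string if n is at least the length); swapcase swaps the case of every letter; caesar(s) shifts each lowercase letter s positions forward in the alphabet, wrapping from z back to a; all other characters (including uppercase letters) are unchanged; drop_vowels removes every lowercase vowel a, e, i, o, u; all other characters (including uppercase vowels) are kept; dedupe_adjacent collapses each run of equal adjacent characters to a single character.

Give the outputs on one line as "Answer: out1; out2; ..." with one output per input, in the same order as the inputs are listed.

"oame"; "ait"; "blna"; "imge"; "xixc"

Execution, op by op:
  "zdpbt" -> "zdpbt" -> "tbpdz" -> "emaok" -> "emao" -> "oame"
  "pxi" -> "pxi" -> "ixp" -> "tia" -> "tia" -> "ait"
  "qacp" -> "qacp" -> "pcaq" -> "anlb" -> "anlb" -> "blna"
  "muumxbvt" -> "mumxbvt" -> "tvbxmum" -> "egmixfx" -> "egmi" -> "imge"
  "dyvsomxmr" -> "dyvsomxmr" -> "rmxmosvyd" -> "cxixzdgjo" -> "cxix" -> "xixc"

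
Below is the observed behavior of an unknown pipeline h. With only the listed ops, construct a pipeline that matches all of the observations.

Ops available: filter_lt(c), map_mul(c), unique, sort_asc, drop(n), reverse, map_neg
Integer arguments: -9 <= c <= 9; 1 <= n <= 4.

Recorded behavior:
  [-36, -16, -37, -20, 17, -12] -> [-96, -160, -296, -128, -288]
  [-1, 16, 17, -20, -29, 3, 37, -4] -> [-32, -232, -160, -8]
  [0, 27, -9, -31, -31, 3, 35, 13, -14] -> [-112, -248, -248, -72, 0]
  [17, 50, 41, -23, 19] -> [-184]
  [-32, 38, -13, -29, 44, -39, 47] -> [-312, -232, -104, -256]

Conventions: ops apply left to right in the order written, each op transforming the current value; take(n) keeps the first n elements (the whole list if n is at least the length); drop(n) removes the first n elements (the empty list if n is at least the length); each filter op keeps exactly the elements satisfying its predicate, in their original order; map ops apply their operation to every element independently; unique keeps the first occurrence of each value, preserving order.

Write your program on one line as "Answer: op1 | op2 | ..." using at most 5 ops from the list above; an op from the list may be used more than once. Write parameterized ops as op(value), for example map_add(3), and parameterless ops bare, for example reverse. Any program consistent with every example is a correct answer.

filter_lt(7) | filter_lt(1) | map_mul(8) | reverse

Check, running the answer program on each example:
  [-36, -16, -37, -20, 17, -12] -> [-36, -16, -37, -20, -12] -> [-36, -16, -37, -20, -12] -> [-288, -128, -296, -160, -96] -> [-96, -160, -296, -128, -288]
  [-1, 16, 17, -20, -29, 3, 37, -4] -> [-1, -20, -29, 3, -4] -> [-1, -20, -29, -4] -> [-8, -160, -232, -32] -> [-32, -232, -160, -8]
  [0, 27, -9, -31, -31, 3, 35, 13, -14] -> [0, -9, -31, -31, 3, -14] -> [0, -9, -31, -31, -14] -> [0, -72, -248, -248, -112] -> [-112, -248, -248, -72, 0]
  [17, 50, 41, -23, 19] -> [-23] -> [-23] -> [-184] -> [-184]
  [-32, 38, -13, -29, 44, -39, 47] -> [-32, -13, -29, -39] -> [-32, -13, -29, -39] -> [-256, -104, -232, -312] -> [-312, -232, -104, -256]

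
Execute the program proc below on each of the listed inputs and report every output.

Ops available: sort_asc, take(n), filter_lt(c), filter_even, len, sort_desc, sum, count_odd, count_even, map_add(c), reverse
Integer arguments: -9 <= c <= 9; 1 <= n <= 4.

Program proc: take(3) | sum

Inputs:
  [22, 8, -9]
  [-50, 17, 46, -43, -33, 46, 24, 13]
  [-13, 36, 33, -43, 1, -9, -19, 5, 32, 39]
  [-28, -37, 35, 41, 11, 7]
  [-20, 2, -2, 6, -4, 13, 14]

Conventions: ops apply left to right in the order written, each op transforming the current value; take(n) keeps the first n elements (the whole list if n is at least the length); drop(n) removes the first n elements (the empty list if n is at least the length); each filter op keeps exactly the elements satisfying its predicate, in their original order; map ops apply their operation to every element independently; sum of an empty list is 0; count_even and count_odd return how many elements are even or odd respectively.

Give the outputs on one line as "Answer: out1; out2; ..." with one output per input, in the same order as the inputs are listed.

21; 13; 56; -30; -20

Execution, op by op:
  [22, 8, -9] -> [22, 8, -9] -> 21
  [-50, 17, 46, -43, -33, 46, 24, 13] -> [-50, 17, 46] -> 13
  [-13, 36, 33, -43, 1, -9, -19, 5, 32, 39] -> [-13, 36, 33] -> 56
  [-28, -37, 35, 41, 11, 7] -> [-28, -37, 35] -> -30
  [-20, 2, -2, 6, -4, 13, 14] -> [-20, 2, -2] -> -20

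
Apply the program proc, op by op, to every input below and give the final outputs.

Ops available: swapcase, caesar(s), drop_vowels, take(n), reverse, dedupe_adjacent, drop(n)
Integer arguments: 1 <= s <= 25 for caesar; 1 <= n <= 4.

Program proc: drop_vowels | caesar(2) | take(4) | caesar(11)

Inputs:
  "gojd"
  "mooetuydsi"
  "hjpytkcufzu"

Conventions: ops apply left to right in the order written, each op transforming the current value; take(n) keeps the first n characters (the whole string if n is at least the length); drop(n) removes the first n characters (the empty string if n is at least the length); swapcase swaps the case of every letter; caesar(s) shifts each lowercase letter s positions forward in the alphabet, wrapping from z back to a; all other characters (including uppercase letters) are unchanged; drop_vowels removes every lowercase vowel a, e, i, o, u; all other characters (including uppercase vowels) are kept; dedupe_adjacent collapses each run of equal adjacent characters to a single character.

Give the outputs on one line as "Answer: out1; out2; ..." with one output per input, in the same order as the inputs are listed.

"twq"; "zglq"; "uwcl"

Execution, op by op:
  "gojd" -> "gjd" -> "ilf" -> "ilf" -> "twq"
  "mooetuydsi" -> "mtyds" -> "ovafu" -> "ovaf" -> "zglq"
  "hjpytkcufzu" -> "hjpytkcfz" -> "jlravmehb" -> "jlra" -> "uwcl"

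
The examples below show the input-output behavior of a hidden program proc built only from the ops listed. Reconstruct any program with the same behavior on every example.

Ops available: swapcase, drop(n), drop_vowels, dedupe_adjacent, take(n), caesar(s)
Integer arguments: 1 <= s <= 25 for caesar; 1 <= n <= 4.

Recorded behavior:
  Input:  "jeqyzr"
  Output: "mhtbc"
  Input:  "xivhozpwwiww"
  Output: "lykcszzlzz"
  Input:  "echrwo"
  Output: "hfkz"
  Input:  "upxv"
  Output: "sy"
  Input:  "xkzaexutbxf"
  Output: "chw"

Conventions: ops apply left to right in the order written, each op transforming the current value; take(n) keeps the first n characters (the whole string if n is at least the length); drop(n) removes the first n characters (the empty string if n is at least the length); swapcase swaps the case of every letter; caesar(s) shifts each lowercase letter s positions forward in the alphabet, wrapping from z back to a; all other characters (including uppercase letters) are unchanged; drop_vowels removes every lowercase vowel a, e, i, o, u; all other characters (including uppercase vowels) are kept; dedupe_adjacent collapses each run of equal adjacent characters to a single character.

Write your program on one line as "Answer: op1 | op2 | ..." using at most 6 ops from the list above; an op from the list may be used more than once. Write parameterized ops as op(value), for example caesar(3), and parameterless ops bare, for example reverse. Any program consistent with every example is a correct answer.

caesar(20) | drop_vowels | caesar(18) | caesar(17) | drop_vowels

Check, running the answer program on each example:
  "jeqyzr" -> "dykstl" -> "dykstl" -> "vqckld" -> "mhtbcu" -> "mhtbc"
  "xivhozpwwiww" -> "rcpbitjqqcqq" -> "rcpbtjqqcqq" -> "juhtlbiiuii" -> "alykcszzlzz" -> "lykcszzlzz"
  "echrwo" -> "ywblqi" -> "ywblq" -> "qotdi" -> "hfkuz" -> "hfkz"
  "upxv" -> "ojrp" -> "jrp" -> "bjh" -> "say" -> "sy"
  "xkzaexutbxf" -> "retuyronvrz" -> "rtyrnvrz" -> "jlqjfnjr" -> "achaweai" -> "chw"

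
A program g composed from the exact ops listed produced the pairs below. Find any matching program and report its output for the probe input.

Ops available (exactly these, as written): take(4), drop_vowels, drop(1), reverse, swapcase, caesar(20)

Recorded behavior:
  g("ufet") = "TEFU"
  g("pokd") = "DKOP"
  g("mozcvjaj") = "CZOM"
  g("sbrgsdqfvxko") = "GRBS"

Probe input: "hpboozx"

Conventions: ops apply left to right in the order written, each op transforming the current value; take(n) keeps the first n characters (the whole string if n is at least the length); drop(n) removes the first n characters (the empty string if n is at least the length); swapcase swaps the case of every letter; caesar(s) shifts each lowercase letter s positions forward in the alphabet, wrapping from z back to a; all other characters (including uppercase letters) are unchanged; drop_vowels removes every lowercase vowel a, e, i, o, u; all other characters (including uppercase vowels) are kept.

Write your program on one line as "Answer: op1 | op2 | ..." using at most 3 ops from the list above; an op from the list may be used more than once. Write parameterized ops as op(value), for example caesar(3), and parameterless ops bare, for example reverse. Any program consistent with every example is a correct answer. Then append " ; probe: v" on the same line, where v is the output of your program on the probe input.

take(4) | swapcase | reverse ; probe: "OBPH"

Check, running the answer program on each example:
  "ufet" -> "ufet" -> "UFET" -> "TEFU"
  "pokd" -> "pokd" -> "POKD" -> "DKOP"
  "mozcvjaj" -> "mozc" -> "MOZC" -> "CZOM"
  "sbrgsdqfvxko" -> "sbrg" -> "SBRG" -> "GRBS"
  probe: "hpboozx" -> "hpbo" -> "HPBO" -> "OBPH"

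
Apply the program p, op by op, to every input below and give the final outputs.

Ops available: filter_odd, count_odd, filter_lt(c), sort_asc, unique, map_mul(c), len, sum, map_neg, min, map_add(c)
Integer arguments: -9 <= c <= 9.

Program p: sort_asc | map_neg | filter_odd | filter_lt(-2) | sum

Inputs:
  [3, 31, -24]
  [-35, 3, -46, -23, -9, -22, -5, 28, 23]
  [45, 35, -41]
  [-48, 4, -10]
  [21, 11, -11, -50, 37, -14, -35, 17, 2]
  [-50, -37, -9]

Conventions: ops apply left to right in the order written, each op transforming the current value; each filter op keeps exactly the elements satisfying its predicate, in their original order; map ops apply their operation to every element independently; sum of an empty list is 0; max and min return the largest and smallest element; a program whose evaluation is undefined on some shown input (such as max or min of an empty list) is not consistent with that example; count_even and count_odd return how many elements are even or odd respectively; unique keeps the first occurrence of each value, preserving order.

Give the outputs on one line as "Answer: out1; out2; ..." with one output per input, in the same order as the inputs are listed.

-34; -26; -80; 0; -86; 0

Execution, op by op:
  [3, 31, -24] -> [-24, 3, 31] -> [24, -3, -31] -> [-3, -31] -> [-3, -31] -> -34
  [-35, 3, -46, -23, -9, -22, -5, 28, 23] -> [-46, -35, -23, -22, -9, -5, 3, 23, 28] -> [46, 35, 23, 22, 9, 5, -3, -23, -28] -> [35, 23, 9, 5, -3, -23] -> [-3, -23] -> -26
  [45, 35, -41] -> [-41, 35, 45] -> [41, -35, -45] -> [41, -35, -45] -> [-35, -45] -> -80
  [-48, 4, -10] -> [-48, -10, 4] -> [48, 10, -4] -> [] -> [] -> 0
  [21, 11, -11, -50, 37, -14, -35, 17, 2] -> [-50, -35, -14, -11, 2, 11, 17, 21, 37] -> [50, 35, 14, 11, -2, -11, -17, -21, -37] -> [35, 11, -11, -17, -21, -37] -> [-11, -17, -21, -37] -> -86
  [-50, -37, -9] -> [-50, -37, -9] -> [50, 37, 9] -> [37, 9] -> [] -> 0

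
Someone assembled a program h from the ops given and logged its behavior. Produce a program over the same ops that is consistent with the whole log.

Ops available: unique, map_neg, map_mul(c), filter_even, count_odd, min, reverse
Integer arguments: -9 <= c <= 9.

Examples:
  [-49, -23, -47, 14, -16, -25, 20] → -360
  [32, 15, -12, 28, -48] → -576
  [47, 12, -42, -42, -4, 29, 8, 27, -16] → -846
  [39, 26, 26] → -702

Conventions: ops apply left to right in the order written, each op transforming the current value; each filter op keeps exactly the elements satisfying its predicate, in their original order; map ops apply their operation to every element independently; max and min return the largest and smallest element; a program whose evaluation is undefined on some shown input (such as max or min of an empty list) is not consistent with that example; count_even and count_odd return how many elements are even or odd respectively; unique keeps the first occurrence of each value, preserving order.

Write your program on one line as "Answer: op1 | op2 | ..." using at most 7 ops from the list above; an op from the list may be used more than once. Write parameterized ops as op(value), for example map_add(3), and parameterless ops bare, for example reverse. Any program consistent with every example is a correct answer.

reverse | map_mul(6) | unique | map_mul(3) | map_mul(-1) | min

Check, running the answer program on each example:
  [-49, -23, -47, 14, -16, -25, 20] -> [20, -25, -16, 14, -47, -23, -49] -> [120, -150, -96, 84, -282, -138, -294] -> [120, -150, -96, 84, -282, -138, -294] -> [360, -450, -288, 252, -846, -414, -882] -> [-360, 450, 288, -252, 846, 414, 882] -> -360
  [32, 15, -12, 28, -48] -> [-48, 28, -12, 15, 32] -> [-288, 168, -72, 90, 192] -> [-288, 168, -72, 90, 192] -> [-864, 504, -216, 270, 576] -> [864, -504, 216, -270, -576] -> -576
  [47, 12, -42, -42, -4, 29, 8, 27, -16] -> [-16, 27, 8, 29, -4, -42, -42, 12, 47] -> [-96, 162, 48, 174, -24, -252, -252, 72, 282] -> [-96, 162, 48, 174, -24, -252, 72, 282] -> [-288, 486, 144, 522, -72, -756, 216, 846] -> [288, -486, -144, -522, 72, 756, -216, -846] -> -846
  [39, 26, 26] -> [26, 26, 39] -> [156, 156, 234] -> [156, 234] -> [468, 702] -> [-468, -702] -> -702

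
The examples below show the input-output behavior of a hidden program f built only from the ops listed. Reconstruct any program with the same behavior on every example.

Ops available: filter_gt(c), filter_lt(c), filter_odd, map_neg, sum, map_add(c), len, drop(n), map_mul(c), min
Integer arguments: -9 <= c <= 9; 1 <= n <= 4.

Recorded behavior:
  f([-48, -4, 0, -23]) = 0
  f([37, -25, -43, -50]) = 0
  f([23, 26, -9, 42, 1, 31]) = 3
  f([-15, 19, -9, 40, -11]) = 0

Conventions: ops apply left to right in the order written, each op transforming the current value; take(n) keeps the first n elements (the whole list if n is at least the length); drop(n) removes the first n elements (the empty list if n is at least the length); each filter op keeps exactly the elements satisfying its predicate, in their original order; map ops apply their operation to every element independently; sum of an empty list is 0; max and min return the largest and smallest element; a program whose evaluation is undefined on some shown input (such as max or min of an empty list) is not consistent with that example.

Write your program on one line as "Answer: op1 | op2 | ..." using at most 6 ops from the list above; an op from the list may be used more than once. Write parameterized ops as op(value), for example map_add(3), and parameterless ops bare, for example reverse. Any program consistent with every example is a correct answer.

filter_gt(-1) | drop(2) | map_mul(-7) | map_mul(-3) | len

Check, running the answer program on each example:
  [-48, -4, 0, -23] -> [0] -> [] -> [] -> [] -> 0
  [37, -25, -43, -50] -> [37] -> [] -> [] -> [] -> 0
  [23, 26, -9, 42, 1, 31] -> [23, 26, 42, 1, 31] -> [42, 1, 31] -> [-294, -7, -217] -> [882, 21, 651] -> 3
  [-15, 19, -9, 40, -11] -> [19, 40] -> [] -> [] -> [] -> 0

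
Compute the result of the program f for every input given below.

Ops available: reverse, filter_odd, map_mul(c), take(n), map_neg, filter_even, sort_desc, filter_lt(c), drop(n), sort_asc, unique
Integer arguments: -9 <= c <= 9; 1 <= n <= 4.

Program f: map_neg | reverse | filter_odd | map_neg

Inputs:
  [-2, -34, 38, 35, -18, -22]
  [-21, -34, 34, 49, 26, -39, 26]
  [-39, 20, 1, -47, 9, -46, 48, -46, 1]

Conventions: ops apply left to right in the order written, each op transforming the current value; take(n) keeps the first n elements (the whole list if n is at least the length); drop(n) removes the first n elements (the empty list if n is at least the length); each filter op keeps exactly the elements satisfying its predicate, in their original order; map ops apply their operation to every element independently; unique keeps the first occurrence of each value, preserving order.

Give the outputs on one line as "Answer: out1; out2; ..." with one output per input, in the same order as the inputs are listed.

Execution, op by op:
  [-2, -34, 38, 35, -18, -22] -> [2, 34, -38, -35, 18, 22] -> [22, 18, -35, -38, 34, 2] -> [-35] -> [35]
  [-21, -34, 34, 49, 26, -39, 26] -> [21, 34, -34, -49, -26, 39, -26] -> [-26, 39, -26, -49, -34, 34, 21] -> [39, -49, 21] -> [-39, 49, -21]
  [-39, 20, 1, -47, 9, -46, 48, -46, 1] -> [39, -20, -1, 47, -9, 46, -48, 46, -1] -> [-1, 46, -48, 46, -9, 47, -1, -20, 39] -> [-1, -9, 47, -1, 39] -> [1, 9, -47, 1, -39]

[35]; [-39, 49, -21]; [1, 9, -47, 1, -39]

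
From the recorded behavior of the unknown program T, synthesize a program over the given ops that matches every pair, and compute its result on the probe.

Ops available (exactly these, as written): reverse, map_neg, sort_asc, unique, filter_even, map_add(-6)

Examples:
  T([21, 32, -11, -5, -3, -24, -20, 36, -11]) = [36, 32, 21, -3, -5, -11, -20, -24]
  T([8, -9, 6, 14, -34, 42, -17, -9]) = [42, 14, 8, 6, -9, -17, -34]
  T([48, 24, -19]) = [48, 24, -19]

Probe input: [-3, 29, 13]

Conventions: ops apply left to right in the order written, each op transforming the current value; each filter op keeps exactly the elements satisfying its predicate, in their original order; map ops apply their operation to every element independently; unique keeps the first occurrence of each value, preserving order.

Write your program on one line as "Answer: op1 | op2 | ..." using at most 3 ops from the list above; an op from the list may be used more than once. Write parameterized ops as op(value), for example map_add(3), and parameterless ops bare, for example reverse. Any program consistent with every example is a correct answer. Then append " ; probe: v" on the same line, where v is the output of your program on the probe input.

sort_asc | unique | reverse ; probe: [29, 13, -3]

Check, running the answer program on each example:
  [21, 32, -11, -5, -3, -24, -20, 36, -11] -> [-24, -20, -11, -11, -5, -3, 21, 32, 36] -> [-24, -20, -11, -5, -3, 21, 32, 36] -> [36, 32, 21, -3, -5, -11, -20, -24]
  [8, -9, 6, 14, -34, 42, -17, -9] -> [-34, -17, -9, -9, 6, 8, 14, 42] -> [-34, -17, -9, 6, 8, 14, 42] -> [42, 14, 8, 6, -9, -17, -34]
  [48, 24, -19] -> [-19, 24, 48] -> [-19, 24, 48] -> [48, 24, -19]
  probe: [-3, 29, 13] -> [-3, 13, 29] -> [-3, 13, 29] -> [29, 13, -3]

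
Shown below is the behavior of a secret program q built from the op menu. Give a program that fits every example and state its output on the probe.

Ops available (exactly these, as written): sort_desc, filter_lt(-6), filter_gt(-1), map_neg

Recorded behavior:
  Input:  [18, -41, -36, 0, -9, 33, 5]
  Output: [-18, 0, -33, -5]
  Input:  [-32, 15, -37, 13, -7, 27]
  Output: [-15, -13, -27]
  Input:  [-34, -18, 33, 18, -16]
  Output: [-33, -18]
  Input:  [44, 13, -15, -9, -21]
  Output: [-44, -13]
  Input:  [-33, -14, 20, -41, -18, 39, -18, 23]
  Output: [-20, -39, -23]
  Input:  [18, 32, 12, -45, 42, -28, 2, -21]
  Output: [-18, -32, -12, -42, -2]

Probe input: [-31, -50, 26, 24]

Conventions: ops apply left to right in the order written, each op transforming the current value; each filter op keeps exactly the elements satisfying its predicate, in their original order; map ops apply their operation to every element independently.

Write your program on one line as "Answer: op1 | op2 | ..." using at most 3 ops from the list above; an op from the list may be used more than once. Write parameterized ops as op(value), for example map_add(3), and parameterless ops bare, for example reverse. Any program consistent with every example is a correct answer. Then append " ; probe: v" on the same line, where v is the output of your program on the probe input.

filter_gt(-1) | map_neg ; probe: [-26, -24]

Check, running the answer program on each example:
  [18, -41, -36, 0, -9, 33, 5] -> [18, 0, 33, 5] -> [-18, 0, -33, -5]
  [-32, 15, -37, 13, -7, 27] -> [15, 13, 27] -> [-15, -13, -27]
  [-34, -18, 33, 18, -16] -> [33, 18] -> [-33, -18]
  [44, 13, -15, -9, -21] -> [44, 13] -> [-44, -13]
  [-33, -14, 20, -41, -18, 39, -18, 23] -> [20, 39, 23] -> [-20, -39, -23]
  [18, 32, 12, -45, 42, -28, 2, -21] -> [18, 32, 12, 42, 2] -> [-18, -32, -12, -42, -2]
  probe: [-31, -50, 26, 24] -> [26, 24] -> [-26, -24]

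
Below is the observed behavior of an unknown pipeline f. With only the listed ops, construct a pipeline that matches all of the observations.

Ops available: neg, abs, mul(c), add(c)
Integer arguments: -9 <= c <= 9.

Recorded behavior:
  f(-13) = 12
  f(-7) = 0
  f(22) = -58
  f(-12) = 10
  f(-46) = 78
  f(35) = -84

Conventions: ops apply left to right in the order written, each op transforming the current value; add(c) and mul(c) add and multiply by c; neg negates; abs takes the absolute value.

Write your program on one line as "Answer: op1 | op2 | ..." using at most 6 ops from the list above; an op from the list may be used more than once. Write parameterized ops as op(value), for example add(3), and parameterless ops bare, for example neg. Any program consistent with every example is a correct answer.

add(9) | mul(2) | add(-6) | add(2) | neg

Check, running the answer program on each example:
  -13 -> -4 -> -8 -> -14 -> -12 -> 12
  -7 -> 2 -> 4 -> -2 -> 0 -> 0
  22 -> 31 -> 62 -> 56 -> 58 -> -58
  -12 -> -3 -> -6 -> -12 -> -10 -> 10
  -46 -> -37 -> -74 -> -80 -> -78 -> 78
  35 -> 44 -> 88 -> 82 -> 84 -> -84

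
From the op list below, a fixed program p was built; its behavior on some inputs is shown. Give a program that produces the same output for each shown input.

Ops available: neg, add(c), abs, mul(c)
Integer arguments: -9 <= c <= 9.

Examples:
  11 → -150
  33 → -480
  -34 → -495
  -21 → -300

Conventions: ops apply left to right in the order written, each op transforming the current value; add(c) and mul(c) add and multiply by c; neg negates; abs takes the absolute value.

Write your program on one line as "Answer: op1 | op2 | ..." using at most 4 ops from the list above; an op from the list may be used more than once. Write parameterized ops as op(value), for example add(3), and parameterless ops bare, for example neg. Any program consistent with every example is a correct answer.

mul(-3) | abs | add(-3) | mul(-5)

Check, running the answer program on each example:
  11 -> -33 -> 33 -> 30 -> -150
  33 -> -99 -> 99 -> 96 -> -480
  -34 -> 102 -> 102 -> 99 -> -495
  -21 -> 63 -> 63 -> 60 -> -300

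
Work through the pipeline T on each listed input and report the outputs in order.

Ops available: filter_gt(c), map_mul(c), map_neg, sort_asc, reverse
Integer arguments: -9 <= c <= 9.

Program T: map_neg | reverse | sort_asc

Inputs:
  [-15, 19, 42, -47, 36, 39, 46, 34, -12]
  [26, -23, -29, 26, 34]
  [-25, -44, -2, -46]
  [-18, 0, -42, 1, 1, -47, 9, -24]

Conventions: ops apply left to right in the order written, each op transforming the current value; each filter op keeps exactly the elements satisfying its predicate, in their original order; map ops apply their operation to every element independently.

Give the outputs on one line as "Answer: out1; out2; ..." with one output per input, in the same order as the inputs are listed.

[-46, -42, -39, -36, -34, -19, 12, 15, 47]; [-34, -26, -26, 23, 29]; [2, 25, 44, 46]; [-9, -1, -1, 0, 18, 24, 42, 47]

Execution, op by op:
  [-15, 19, 42, -47, 36, 39, 46, 34, -12] -> [15, -19, -42, 47, -36, -39, -46, -34, 12] -> [12, -34, -46, -39, -36, 47, -42, -19, 15] -> [-46, -42, -39, -36, -34, -19, 12, 15, 47]
  [26, -23, -29, 26, 34] -> [-26, 23, 29, -26, -34] -> [-34, -26, 29, 23, -26] -> [-34, -26, -26, 23, 29]
  [-25, -44, -2, -46] -> [25, 44, 2, 46] -> [46, 2, 44, 25] -> [2, 25, 44, 46]
  [-18, 0, -42, 1, 1, -47, 9, -24] -> [18, 0, 42, -1, -1, 47, -9, 24] -> [24, -9, 47, -1, -1, 42, 0, 18] -> [-9, -1, -1, 0, 18, 24, 42, 47]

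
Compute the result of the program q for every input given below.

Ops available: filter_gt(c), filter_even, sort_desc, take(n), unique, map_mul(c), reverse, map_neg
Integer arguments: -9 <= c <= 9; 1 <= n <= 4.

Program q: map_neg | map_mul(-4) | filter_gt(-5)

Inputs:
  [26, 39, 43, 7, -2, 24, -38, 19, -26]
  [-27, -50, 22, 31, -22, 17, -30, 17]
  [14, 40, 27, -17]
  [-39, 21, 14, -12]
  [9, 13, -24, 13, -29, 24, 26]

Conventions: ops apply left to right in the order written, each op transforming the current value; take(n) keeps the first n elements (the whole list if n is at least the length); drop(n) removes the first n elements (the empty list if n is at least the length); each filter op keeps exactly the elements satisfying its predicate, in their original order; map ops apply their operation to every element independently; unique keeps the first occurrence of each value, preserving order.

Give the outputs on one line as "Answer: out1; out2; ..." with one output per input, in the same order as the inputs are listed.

[104, 156, 172, 28, 96, 76]; [88, 124, 68, 68]; [56, 160, 108]; [84, 56]; [36, 52, 52, 96, 104]

Execution, op by op:
  [26, 39, 43, 7, -2, 24, -38, 19, -26] -> [-26, -39, -43, -7, 2, -24, 38, -19, 26] -> [104, 156, 172, 28, -8, 96, -152, 76, -104] -> [104, 156, 172, 28, 96, 76]
  [-27, -50, 22, 31, -22, 17, -30, 17] -> [27, 50, -22, -31, 22, -17, 30, -17] -> [-108, -200, 88, 124, -88, 68, -120, 68] -> [88, 124, 68, 68]
  [14, 40, 27, -17] -> [-14, -40, -27, 17] -> [56, 160, 108, -68] -> [56, 160, 108]
  [-39, 21, 14, -12] -> [39, -21, -14, 12] -> [-156, 84, 56, -48] -> [84, 56]
  [9, 13, -24, 13, -29, 24, 26] -> [-9, -13, 24, -13, 29, -24, -26] -> [36, 52, -96, 52, -116, 96, 104] -> [36, 52, 52, 96, 104]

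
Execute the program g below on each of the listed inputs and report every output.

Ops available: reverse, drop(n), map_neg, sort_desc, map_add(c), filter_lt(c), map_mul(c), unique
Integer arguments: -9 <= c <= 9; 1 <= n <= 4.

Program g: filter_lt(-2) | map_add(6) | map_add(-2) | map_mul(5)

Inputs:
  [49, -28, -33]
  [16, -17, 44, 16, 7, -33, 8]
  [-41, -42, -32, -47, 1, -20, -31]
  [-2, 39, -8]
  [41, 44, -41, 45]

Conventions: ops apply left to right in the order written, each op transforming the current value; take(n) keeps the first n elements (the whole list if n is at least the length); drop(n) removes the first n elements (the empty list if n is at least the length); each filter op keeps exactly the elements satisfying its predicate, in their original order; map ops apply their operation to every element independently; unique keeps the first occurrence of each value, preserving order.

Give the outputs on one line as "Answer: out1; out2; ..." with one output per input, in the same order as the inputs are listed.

Execution, op by op:
  [49, -28, -33] -> [-28, -33] -> [-22, -27] -> [-24, -29] -> [-120, -145]
  [16, -17, 44, 16, 7, -33, 8] -> [-17, -33] -> [-11, -27] -> [-13, -29] -> [-65, -145]
  [-41, -42, -32, -47, 1, -20, -31] -> [-41, -42, -32, -47, -20, -31] -> [-35, -36, -26, -41, -14, -25] -> [-37, -38, -28, -43, -16, -27] -> [-185, -190, -140, -215, -80, -135]
  [-2, 39, -8] -> [-8] -> [-2] -> [-4] -> [-20]
  [41, 44, -41, 45] -> [-41] -> [-35] -> [-37] -> [-185]

[-120, -145]; [-65, -145]; [-185, -190, -140, -215, -80, -135]; [-20]; [-185]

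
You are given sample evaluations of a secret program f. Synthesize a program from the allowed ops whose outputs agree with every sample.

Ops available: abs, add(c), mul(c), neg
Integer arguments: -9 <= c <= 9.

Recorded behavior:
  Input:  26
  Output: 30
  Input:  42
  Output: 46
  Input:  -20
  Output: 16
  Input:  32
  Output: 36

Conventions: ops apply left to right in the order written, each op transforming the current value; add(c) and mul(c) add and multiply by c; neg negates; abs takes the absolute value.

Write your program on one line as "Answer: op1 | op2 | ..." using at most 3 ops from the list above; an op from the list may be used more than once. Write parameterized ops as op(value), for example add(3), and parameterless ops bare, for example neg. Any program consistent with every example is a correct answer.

add(4) | abs

Check, running the answer program on each example:
  26 -> 30 -> 30
  42 -> 46 -> 46
  -20 -> -16 -> 16
  32 -> 36 -> 36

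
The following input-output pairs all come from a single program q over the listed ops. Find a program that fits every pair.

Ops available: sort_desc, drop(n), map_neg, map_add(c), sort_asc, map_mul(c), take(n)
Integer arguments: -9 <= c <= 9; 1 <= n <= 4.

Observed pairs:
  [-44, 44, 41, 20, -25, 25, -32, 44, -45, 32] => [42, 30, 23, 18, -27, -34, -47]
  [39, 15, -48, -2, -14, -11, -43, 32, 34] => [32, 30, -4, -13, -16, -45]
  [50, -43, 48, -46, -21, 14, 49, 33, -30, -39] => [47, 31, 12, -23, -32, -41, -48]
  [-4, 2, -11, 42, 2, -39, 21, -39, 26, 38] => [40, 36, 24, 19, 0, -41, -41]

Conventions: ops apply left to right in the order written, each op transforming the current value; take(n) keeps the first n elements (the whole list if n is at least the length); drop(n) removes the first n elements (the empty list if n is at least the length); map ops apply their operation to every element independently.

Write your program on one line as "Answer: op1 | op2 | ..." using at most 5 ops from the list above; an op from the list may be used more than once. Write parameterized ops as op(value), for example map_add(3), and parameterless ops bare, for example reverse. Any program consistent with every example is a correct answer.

map_add(-2) | map_neg | drop(3) | sort_asc | map_mul(-1)

Check, running the answer program on each example:
  [-44, 44, 41, 20, -25, 25, -32, 44, -45, 32] -> [-46, 42, 39, 18, -27, 23, -34, 42, -47, 30] -> [46, -42, -39, -18, 27, -23, 34, -42, 47, -30] -> [-18, 27, -23, 34, -42, 47, -30] -> [-42, -30, -23, -18, 27, 34, 47] -> [42, 30, 23, 18, -27, -34, -47]
  [39, 15, -48, -2, -14, -11, -43, 32, 34] -> [37, 13, -50, -4, -16, -13, -45, 30, 32] -> [-37, -13, 50, 4, 16, 13, 45, -30, -32] -> [4, 16, 13, 45, -30, -32] -> [-32, -30, 4, 13, 16, 45] -> [32, 30, -4, -13, -16, -45]
  [50, -43, 48, -46, -21, 14, 49, 33, -30, -39] -> [48, -45, 46, -48, -23, 12, 47, 31, -32, -41] -> [-48, 45, -46, 48, 23, -12, -47, -31, 32, 41] -> [48, 23, -12, -47, -31, 32, 41] -> [-47, -31, -12, 23, 32, 41, 48] -> [47, 31, 12, -23, -32, -41, -48]
  [-4, 2, -11, 42, 2, -39, 21, -39, 26, 38] -> [-6, 0, -13, 40, 0, -41, 19, -41, 24, 36] -> [6, 0, 13, -40, 0, 41, -19, 41, -24, -36] -> [-40, 0, 41, -19, 41, -24, -36] -> [-40, -36, -24, -19, 0, 41, 41] -> [40, 36, 24, 19, 0, -41, -41]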